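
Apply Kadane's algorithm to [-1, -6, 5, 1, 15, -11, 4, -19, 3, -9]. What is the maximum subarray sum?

Using Kadane's algorithm on [-1, -6, 5, 1, 15, -11, 4, -19, 3, -9]:

Scanning through the array:
Position 1 (value -6): max_ending_here = -6, max_so_far = -1
Position 2 (value 5): max_ending_here = 5, max_so_far = 5
Position 3 (value 1): max_ending_here = 6, max_so_far = 6
Position 4 (value 15): max_ending_here = 21, max_so_far = 21
Position 5 (value -11): max_ending_here = 10, max_so_far = 21
Position 6 (value 4): max_ending_here = 14, max_so_far = 21
Position 7 (value -19): max_ending_here = -5, max_so_far = 21
Position 8 (value 3): max_ending_here = 3, max_so_far = 21
Position 9 (value -9): max_ending_here = -6, max_so_far = 21

Maximum subarray: [5, 1, 15]
Maximum sum: 21

The maximum subarray is [5, 1, 15] with sum 21. This subarray runs from index 2 to index 4.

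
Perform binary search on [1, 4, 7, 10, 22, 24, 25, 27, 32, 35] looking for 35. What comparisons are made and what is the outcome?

Binary search for 35 in [1, 4, 7, 10, 22, 24, 25, 27, 32, 35]:

lo=0, hi=9, mid=4, arr[mid]=22 -> 22 < 35, search right half
lo=5, hi=9, mid=7, arr[mid]=27 -> 27 < 35, search right half
lo=8, hi=9, mid=8, arr[mid]=32 -> 32 < 35, search right half
lo=9, hi=9, mid=9, arr[mid]=35 -> Found target at index 9!

Binary search finds 35 at index 9 after 4 comparisons. The search repeatedly halves the search space by comparing with the middle element.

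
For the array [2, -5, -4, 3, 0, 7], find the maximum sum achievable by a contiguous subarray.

Using Kadane's algorithm on [2, -5, -4, 3, 0, 7]:

Scanning through the array:
Position 1 (value -5): max_ending_here = -3, max_so_far = 2
Position 2 (value -4): max_ending_here = -4, max_so_far = 2
Position 3 (value 3): max_ending_here = 3, max_so_far = 3
Position 4 (value 0): max_ending_here = 3, max_so_far = 3
Position 5 (value 7): max_ending_here = 10, max_so_far = 10

Maximum subarray: [3, 0, 7]
Maximum sum: 10

The maximum subarray is [3, 0, 7] with sum 10. This subarray runs from index 3 to index 5.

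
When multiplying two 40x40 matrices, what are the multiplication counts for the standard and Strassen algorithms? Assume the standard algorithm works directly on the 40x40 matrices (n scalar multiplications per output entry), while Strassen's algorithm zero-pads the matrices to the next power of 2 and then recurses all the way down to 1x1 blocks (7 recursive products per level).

Matrix multiplication for 40x40 matrices:

Strassen's algorithm requires power-of-2 dimensions. Pad 40x40 to 64x64 (next power of 2).

Standard algorithm: 40^3 = 64000 multiplications
Strassen's algorithm: 7^(log2(64)) = 7^6 = 117649 multiplications
Difference: 64000 - 117649 = -53649 (Strassen uses MORE here due to padding overhead — for small or just-over-power-of-2 n, padding can outweigh the per-level savings)

Standard: 64000 multiplications (40^3). Strassen: 117649 multiplications (7^6, after padding to 64x64). Strassen reduces 8 recursive multiplications to 7 at each level.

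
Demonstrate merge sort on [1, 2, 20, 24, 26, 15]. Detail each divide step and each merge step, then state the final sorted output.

Merge sort trace:

Split: [1, 2, 20, 24, 26, 15] -> [1, 2, 20] and [24, 26, 15]
  Split: [1, 2, 20] -> [1] and [2, 20]
    Split: [2, 20] -> [2] and [20]
    Merge: [2] + [20] -> [2, 20]
  Merge: [1] + [2, 20] -> [1, 2, 20]
  Split: [24, 26, 15] -> [24] and [26, 15]
    Split: [26, 15] -> [26] and [15]
    Merge: [26] + [15] -> [15, 26]
  Merge: [24] + [15, 26] -> [15, 24, 26]
Merge: [1, 2, 20] + [15, 24, 26] -> [1, 2, 15, 20, 24, 26]

Final sorted array: [1, 2, 15, 20, 24, 26]

The merge sort proceeds by recursively splitting the array and merging sorted halves.
After all merges, the sorted array is [1, 2, 15, 20, 24, 26].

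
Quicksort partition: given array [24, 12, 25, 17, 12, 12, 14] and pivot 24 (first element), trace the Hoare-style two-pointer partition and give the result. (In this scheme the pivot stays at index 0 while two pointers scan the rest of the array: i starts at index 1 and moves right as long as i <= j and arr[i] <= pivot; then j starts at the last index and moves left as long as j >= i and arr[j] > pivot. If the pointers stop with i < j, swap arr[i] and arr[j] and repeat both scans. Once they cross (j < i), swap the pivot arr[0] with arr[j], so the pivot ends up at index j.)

Hoare-style two-pointer partition with pivot = 24:

Initial array: [24, 12, 25, 17, 12, 12, 14]

Pointers start at i = 1, j = 6.
i stops at index 2 (arr[2]=25 > 24), j stops at index 6 (arr[6]=14 <= 24): swap arr[2] and arr[6], array becomes [24, 12, 14, 17, 12, 12, 25]
i ends at 6, j ends at 5: the pointers have crossed (j < i), so scanning stops.

Swap pivot arr[0] with arr[5] to place pivot at position 5: [12, 12, 14, 17, 12, 24, 25]
Pivot position: 5

After partitioning with pivot 24, the array becomes [12, 12, 14, 17, 12, 24, 25]. The pivot is placed at index 5. All elements to the left of the pivot are <= 24, and all elements to the right are > 24.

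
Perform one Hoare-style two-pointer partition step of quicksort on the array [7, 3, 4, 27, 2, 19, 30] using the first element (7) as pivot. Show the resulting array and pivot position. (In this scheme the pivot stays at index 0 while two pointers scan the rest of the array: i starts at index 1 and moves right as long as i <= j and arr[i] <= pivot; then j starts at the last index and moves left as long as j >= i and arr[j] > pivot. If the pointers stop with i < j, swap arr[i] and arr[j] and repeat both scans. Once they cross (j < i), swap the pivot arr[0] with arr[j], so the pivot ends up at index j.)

Hoare-style two-pointer partition with pivot = 7:

Initial array: [7, 3, 4, 27, 2, 19, 30]

Pointers start at i = 1, j = 6.
i stops at index 3 (arr[3]=27 > 7), j stops at index 4 (arr[4]=2 <= 7): swap arr[3] and arr[4], array becomes [7, 3, 4, 2, 27, 19, 30]
i ends at 4, j ends at 3: the pointers have crossed (j < i), so scanning stops.

Swap pivot arr[0] with arr[3] to place pivot at position 3: [2, 3, 4, 7, 27, 19, 30]
Pivot position: 3

After partitioning with pivot 7, the array becomes [2, 3, 4, 7, 27, 19, 30]. The pivot is placed at index 3. All elements to the left of the pivot are <= 7, and all elements to the right are > 7.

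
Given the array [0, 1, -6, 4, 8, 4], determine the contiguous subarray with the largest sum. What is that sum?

Using Kadane's algorithm on [0, 1, -6, 4, 8, 4]:

Scanning through the array:
Position 1 (value 1): max_ending_here = 1, max_so_far = 1
Position 2 (value -6): max_ending_here = -5, max_so_far = 1
Position 3 (value 4): max_ending_here = 4, max_so_far = 4
Position 4 (value 8): max_ending_here = 12, max_so_far = 12
Position 5 (value 4): max_ending_here = 16, max_so_far = 16

Maximum subarray: [4, 8, 4]
Maximum sum: 16

The maximum subarray is [4, 8, 4] with sum 16. This subarray runs from index 3 to index 5.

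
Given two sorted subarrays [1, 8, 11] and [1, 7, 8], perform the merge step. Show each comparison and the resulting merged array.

Merging process:

Compare 1 vs 1: take 1 from left. Merged: [1]
Compare 8 vs 1: take 1 from right. Merged: [1, 1]
Compare 8 vs 7: take 7 from right. Merged: [1, 1, 7]
Compare 8 vs 8: take 8 from left. Merged: [1, 1, 7, 8]
Compare 11 vs 8: take 8 from right. Merged: [1, 1, 7, 8, 8]
Append remaining from left: [11]. Merged: [1, 1, 7, 8, 8, 11]

Final merged array: [1, 1, 7, 8, 8, 11]
Total comparisons: 5

The merged array is [1, 1, 7, 8, 8, 11], requiring 5 comparisons. The merge step runs in O(n) time where n is the total number of elements.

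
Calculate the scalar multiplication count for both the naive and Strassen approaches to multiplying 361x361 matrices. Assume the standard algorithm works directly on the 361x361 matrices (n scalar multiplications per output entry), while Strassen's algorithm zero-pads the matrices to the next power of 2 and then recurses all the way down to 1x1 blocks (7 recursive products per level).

Matrix multiplication for 361x361 matrices:

Strassen's algorithm requires power-of-2 dimensions. Pad 361x361 to 512x512 (next power of 2).

Standard algorithm: 361^3 = 47045881 multiplications
Strassen's algorithm: 7^(log2(512)) = 7^9 = 40353607 multiplications
Savings: 47045881 - 40353607 = 6692274 multiplications

Standard: 47045881 multiplications (361^3). Strassen: 40353607 multiplications (7^9, after padding to 512x512). Strassen reduces 8 recursive multiplications to 7 at each level.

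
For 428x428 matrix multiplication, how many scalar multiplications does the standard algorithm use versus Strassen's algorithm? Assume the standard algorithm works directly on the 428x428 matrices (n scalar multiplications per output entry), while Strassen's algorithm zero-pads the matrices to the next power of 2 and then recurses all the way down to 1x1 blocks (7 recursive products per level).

Matrix multiplication for 428x428 matrices:

Strassen's algorithm requires power-of-2 dimensions. Pad 428x428 to 512x512 (next power of 2).

Standard algorithm: 428^3 = 78402752 multiplications
Strassen's algorithm: 7^(log2(512)) = 7^9 = 40353607 multiplications
Savings: 78402752 - 40353607 = 38049145 multiplications

Standard: 78402752 multiplications (428^3). Strassen: 40353607 multiplications (7^9, after padding to 512x512). Strassen reduces 8 recursive multiplications to 7 at each level.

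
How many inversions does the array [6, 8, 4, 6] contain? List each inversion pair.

Finding inversions in [6, 8, 4, 6]:

(0, 2): arr[0]=6 > arr[2]=4
(1, 2): arr[1]=8 > arr[2]=4
(1, 3): arr[1]=8 > arr[3]=6

Total inversions: 3

The array has 3 inversion(s): (0,2), (1,2), (1,3). Each pair (i,j) satisfies i < j and arr[i] > arr[j].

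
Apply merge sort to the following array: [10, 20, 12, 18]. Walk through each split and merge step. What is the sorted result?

Merge sort trace:

Split: [10, 20, 12, 18] -> [10, 20] and [12, 18]
  Split: [10, 20] -> [10] and [20]
  Merge: [10] + [20] -> [10, 20]
  Split: [12, 18] -> [12] and [18]
  Merge: [12] + [18] -> [12, 18]
Merge: [10, 20] + [12, 18] -> [10, 12, 18, 20]

Final sorted array: [10, 12, 18, 20]

The merge sort proceeds by recursively splitting the array and merging sorted halves.
After all merges, the sorted array is [10, 12, 18, 20].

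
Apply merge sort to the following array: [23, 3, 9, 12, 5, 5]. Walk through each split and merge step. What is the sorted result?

Merge sort trace:

Split: [23, 3, 9, 12, 5, 5] -> [23, 3, 9] and [12, 5, 5]
  Split: [23, 3, 9] -> [23] and [3, 9]
    Split: [3, 9] -> [3] and [9]
    Merge: [3] + [9] -> [3, 9]
  Merge: [23] + [3, 9] -> [3, 9, 23]
  Split: [12, 5, 5] -> [12] and [5, 5]
    Split: [5, 5] -> [5] and [5]
    Merge: [5] + [5] -> [5, 5]
  Merge: [12] + [5, 5] -> [5, 5, 12]
Merge: [3, 9, 23] + [5, 5, 12] -> [3, 5, 5, 9, 12, 23]

Final sorted array: [3, 5, 5, 9, 12, 23]

The merge sort proceeds by recursively splitting the array and merging sorted halves.
After all merges, the sorted array is [3, 5, 5, 9, 12, 23].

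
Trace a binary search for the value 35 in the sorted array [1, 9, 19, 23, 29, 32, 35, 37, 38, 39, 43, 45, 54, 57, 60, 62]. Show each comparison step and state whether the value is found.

Binary search for 35 in [1, 9, 19, 23, 29, 32, 35, 37, 38, 39, 43, 45, 54, 57, 60, 62]:

lo=0, hi=15, mid=7, arr[mid]=37 -> 37 > 35, search left half
lo=0, hi=6, mid=3, arr[mid]=23 -> 23 < 35, search right half
lo=4, hi=6, mid=5, arr[mid]=32 -> 32 < 35, search right half
lo=6, hi=6, mid=6, arr[mid]=35 -> Found target at index 6!

Binary search finds 35 at index 6 after 4 comparisons. The search repeatedly halves the search space by comparing with the middle element.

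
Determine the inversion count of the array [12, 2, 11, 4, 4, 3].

Finding inversions in [12, 2, 11, 4, 4, 3]:

(0, 1): arr[0]=12 > arr[1]=2
(0, 2): arr[0]=12 > arr[2]=11
(0, 3): arr[0]=12 > arr[3]=4
(0, 4): arr[0]=12 > arr[4]=4
(0, 5): arr[0]=12 > arr[5]=3
(2, 3): arr[2]=11 > arr[3]=4
(2, 4): arr[2]=11 > arr[4]=4
(2, 5): arr[2]=11 > arr[5]=3
(3, 5): arr[3]=4 > arr[5]=3
(4, 5): arr[4]=4 > arr[5]=3

Total inversions: 10

The array has 10 inversion(s): (0,1), (0,2), (0,3), (0,4), (0,5), (2,3), (2,4), (2,5), (3,5), (4,5). Each pair (i,j) satisfies i < j and arr[i] > arr[j].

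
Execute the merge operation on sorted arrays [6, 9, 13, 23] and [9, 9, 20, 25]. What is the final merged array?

Merging process:

Compare 6 vs 9: take 6 from left. Merged: [6]
Compare 9 vs 9: take 9 from left. Merged: [6, 9]
Compare 13 vs 9: take 9 from right. Merged: [6, 9, 9]
Compare 13 vs 9: take 9 from right. Merged: [6, 9, 9, 9]
Compare 13 vs 20: take 13 from left. Merged: [6, 9, 9, 9, 13]
Compare 23 vs 20: take 20 from right. Merged: [6, 9, 9, 9, 13, 20]
Compare 23 vs 25: take 23 from left. Merged: [6, 9, 9, 9, 13, 20, 23]
Append remaining from right: [25]. Merged: [6, 9, 9, 9, 13, 20, 23, 25]

Final merged array: [6, 9, 9, 9, 13, 20, 23, 25]
Total comparisons: 7

The merged array is [6, 9, 9, 9, 13, 20, 23, 25], requiring 7 comparisons. The merge step runs in O(n) time where n is the total number of elements.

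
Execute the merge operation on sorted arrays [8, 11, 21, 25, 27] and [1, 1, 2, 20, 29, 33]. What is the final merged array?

Merging process:

Compare 8 vs 1: take 1 from right. Merged: [1]
Compare 8 vs 1: take 1 from right. Merged: [1, 1]
Compare 8 vs 2: take 2 from right. Merged: [1, 1, 2]
Compare 8 vs 20: take 8 from left. Merged: [1, 1, 2, 8]
Compare 11 vs 20: take 11 from left. Merged: [1, 1, 2, 8, 11]
Compare 21 vs 20: take 20 from right. Merged: [1, 1, 2, 8, 11, 20]
Compare 21 vs 29: take 21 from left. Merged: [1, 1, 2, 8, 11, 20, 21]
Compare 25 vs 29: take 25 from left. Merged: [1, 1, 2, 8, 11, 20, 21, 25]
Compare 27 vs 29: take 27 from left. Merged: [1, 1, 2, 8, 11, 20, 21, 25, 27]
Append remaining from right: [29, 33]. Merged: [1, 1, 2, 8, 11, 20, 21, 25, 27, 29, 33]

Final merged array: [1, 1, 2, 8, 11, 20, 21, 25, 27, 29, 33]
Total comparisons: 9

The merged array is [1, 1, 2, 8, 11, 20, 21, 25, 27, 29, 33], requiring 9 comparisons. The merge step runs in O(n) time where n is the total number of elements.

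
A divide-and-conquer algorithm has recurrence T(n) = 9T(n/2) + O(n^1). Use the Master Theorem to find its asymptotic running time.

Master Theorem for T(n) = 9T(n/2) + O(n^1):

a = 9, b = 2, c = 1
log_b(a) = log_2(9) = 3.1699

Case 1: c = 1 < log_2(9) = 3.1699
T(n) = O(n^(log_2 9))

For T(n) = 9T(n/2) + O(n^1): log_2(9) = 3.1699. This is Case 1 of the Master Theorem (c < log_b(a), work dominated by leaves), giving O(n^(log_2 9)).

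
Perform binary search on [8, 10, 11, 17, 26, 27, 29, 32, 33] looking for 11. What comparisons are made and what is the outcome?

Binary search for 11 in [8, 10, 11, 17, 26, 27, 29, 32, 33]:

lo=0, hi=8, mid=4, arr[mid]=26 -> 26 > 11, search left half
lo=0, hi=3, mid=1, arr[mid]=10 -> 10 < 11, search right half
lo=2, hi=3, mid=2, arr[mid]=11 -> Found target at index 2!

Binary search finds 11 at index 2 after 3 comparisons. The search repeatedly halves the search space by comparing with the middle element.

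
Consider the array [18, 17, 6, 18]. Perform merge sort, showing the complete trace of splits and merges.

Merge sort trace:

Split: [18, 17, 6, 18] -> [18, 17] and [6, 18]
  Split: [18, 17] -> [18] and [17]
  Merge: [18] + [17] -> [17, 18]
  Split: [6, 18] -> [6] and [18]
  Merge: [6] + [18] -> [6, 18]
Merge: [17, 18] + [6, 18] -> [6, 17, 18, 18]

Final sorted array: [6, 17, 18, 18]

The merge sort proceeds by recursively splitting the array and merging sorted halves.
After all merges, the sorted array is [6, 17, 18, 18].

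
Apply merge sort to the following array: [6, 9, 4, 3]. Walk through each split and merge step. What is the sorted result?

Merge sort trace:

Split: [6, 9, 4, 3] -> [6, 9] and [4, 3]
  Split: [6, 9] -> [6] and [9]
  Merge: [6] + [9] -> [6, 9]
  Split: [4, 3] -> [4] and [3]
  Merge: [4] + [3] -> [3, 4]
Merge: [6, 9] + [3, 4] -> [3, 4, 6, 9]

Final sorted array: [3, 4, 6, 9]

The merge sort proceeds by recursively splitting the array and merging sorted halves.
After all merges, the sorted array is [3, 4, 6, 9].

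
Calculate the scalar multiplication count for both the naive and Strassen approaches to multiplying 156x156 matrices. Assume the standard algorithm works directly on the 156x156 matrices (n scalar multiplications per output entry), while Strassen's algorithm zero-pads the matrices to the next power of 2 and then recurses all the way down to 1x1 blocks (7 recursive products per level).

Matrix multiplication for 156x156 matrices:

Strassen's algorithm requires power-of-2 dimensions. Pad 156x156 to 256x256 (next power of 2).

Standard algorithm: 156^3 = 3796416 multiplications
Strassen's algorithm: 7^(log2(256)) = 7^8 = 5764801 multiplications
Difference: 3796416 - 5764801 = -1968385 (Strassen uses MORE here due to padding overhead — for small or just-over-power-of-2 n, padding can outweigh the per-level savings)

Standard: 3796416 multiplications (156^3). Strassen: 5764801 multiplications (7^8, after padding to 256x256). Strassen reduces 8 recursive multiplications to 7 at each level.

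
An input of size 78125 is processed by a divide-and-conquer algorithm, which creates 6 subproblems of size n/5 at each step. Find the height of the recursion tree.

For divide and conquer with division factor 5:

Problem sizes at each level:
Level 0: 78125
Level 1: 15625
Level 2: 3125
Level 3: 625
Level 4: 125
Level 5: 25
Level 6: 5
Level 7: 1

The root is level 0 and the size-1 base case is level 7 (the tree spans levels 0 through 7, i.e. 8 levels counting the root), so the depth is the number of divisions: log_5(78125) = 7

The recursion tree depth is log_5(78125) = 7. At each level, the problem size is divided by 5, so it takes 7 divisions to reduce to a base case of size 1. The algorithm makes 6 recursive calls at each level.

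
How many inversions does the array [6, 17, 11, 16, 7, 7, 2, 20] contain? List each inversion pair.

Finding inversions in [6, 17, 11, 16, 7, 7, 2, 20]:

(0, 6): arr[0]=6 > arr[6]=2
(1, 2): arr[1]=17 > arr[2]=11
(1, 3): arr[1]=17 > arr[3]=16
(1, 4): arr[1]=17 > arr[4]=7
(1, 5): arr[1]=17 > arr[5]=7
(1, 6): arr[1]=17 > arr[6]=2
(2, 4): arr[2]=11 > arr[4]=7
(2, 5): arr[2]=11 > arr[5]=7
(2, 6): arr[2]=11 > arr[6]=2
(3, 4): arr[3]=16 > arr[4]=7
(3, 5): arr[3]=16 > arr[5]=7
(3, 6): arr[3]=16 > arr[6]=2
(4, 6): arr[4]=7 > arr[6]=2
(5, 6): arr[5]=7 > arr[6]=2

Total inversions: 14

The array has 14 inversion(s): (0,6), (1,2), (1,3), (1,4), (1,5), (1,6), (2,4), (2,5), (2,6), (3,4), (3,5), (3,6), (4,6), (5,6). Each pair (i,j) satisfies i < j and arr[i] > arr[j].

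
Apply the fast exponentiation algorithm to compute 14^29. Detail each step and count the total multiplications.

Computing 14^29 by squaring (build up from 14^1; each line after the first costs one multiplication):

14^1 = 14
14^2 = (14^1)^2 = 14^2 = 196
14^3 = 14 * 14^2 = 14 * 196 = 2744
14^6 = (14^3)^2 = 2744^2 = 7529536
14^7 = 14 * 14^6 = 14 * 7529536 = 105413504
14^14 = (14^7)^2 = 105413504^2 = 11112006825558016
14^28 = (14^14)^2 = 11112006825558016^2 = 123476695691247935826229781856256
14^29 = 14 * 14^28 = 14 * 123476695691247935826229781856256 = 1728673739677471101567216945987584

Result: 1728673739677471101567216945987584
Multiplications needed: 7 (7 lines after 14^1)

14^29 = 1728673739677471101567216945987584. Using exponentiation by squaring, this requires 7 multiplications. The key idea: if the exponent is even, square the half-power; if odd, multiply by the base once.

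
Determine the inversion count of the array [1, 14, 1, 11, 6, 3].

Finding inversions in [1, 14, 1, 11, 6, 3]:

(1, 2): arr[1]=14 > arr[2]=1
(1, 3): arr[1]=14 > arr[3]=11
(1, 4): arr[1]=14 > arr[4]=6
(1, 5): arr[1]=14 > arr[5]=3
(3, 4): arr[3]=11 > arr[4]=6
(3, 5): arr[3]=11 > arr[5]=3
(4, 5): arr[4]=6 > arr[5]=3

Total inversions: 7

The array has 7 inversion(s): (1,2), (1,3), (1,4), (1,5), (3,4), (3,5), (4,5). Each pair (i,j) satisfies i < j and arr[i] > arr[j].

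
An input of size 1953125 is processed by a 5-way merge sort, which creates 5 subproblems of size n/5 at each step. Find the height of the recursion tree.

For divide and conquer with division factor 5:

Problem sizes at each level:
Level 0: 1953125
Level 1: 390625
Level 2: 78125
Level 3: 15625
Level 4: 3125
Level 5: 625
Level 6: 125
Level 7: 25
Level 8: 5
Level 9: 1

The root is level 0 and the size-1 base case is level 9 (the tree spans levels 0 through 9, i.e. 10 levels counting the root), so the depth is the number of divisions: log_5(1953125) = 9

The recursion tree depth is log_5(1953125) = 9. At each level, the problem size is divided by 5, so it takes 9 divisions to reduce to a base case of size 1. The algorithm makes 5 recursive calls at each level.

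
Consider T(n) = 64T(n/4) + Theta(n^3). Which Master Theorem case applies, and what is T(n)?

Master Theorem for T(n) = 64T(n/4) + O(n^3):

a = 64, b = 4, c = 3
log_b(a) = log_4(64) = 3.0000

Case 2: c = 3 = log_4(64) = 3.0000
T(n) = O(n^3 log n) = O(n^3 log n)

For T(n) = 64T(n/4) + O(n^3): log_4(64) = 3.0000. This is Case 2 of the Master Theorem (c = log_b(a), equal work at all levels), giving O(n^3 log n).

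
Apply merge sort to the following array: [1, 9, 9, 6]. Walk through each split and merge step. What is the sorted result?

Merge sort trace:

Split: [1, 9, 9, 6] -> [1, 9] and [9, 6]
  Split: [1, 9] -> [1] and [9]
  Merge: [1] + [9] -> [1, 9]
  Split: [9, 6] -> [9] and [6]
  Merge: [9] + [6] -> [6, 9]
Merge: [1, 9] + [6, 9] -> [1, 6, 9, 9]

Final sorted array: [1, 6, 9, 9]

The merge sort proceeds by recursively splitting the array and merging sorted halves.
After all merges, the sorted array is [1, 6, 9, 9].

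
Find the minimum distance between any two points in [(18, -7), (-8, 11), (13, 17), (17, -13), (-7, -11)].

Computing all pairwise distances among 5 points:

d((18, -7), (-8, 11)) = 31.6228
d((18, -7), (13, 17)) = 24.5153
d((18, -7), (17, -13)) = 6.0828 <-- minimum
d((18, -7), (-7, -11)) = 25.318
d((-8, 11), (13, 17)) = 21.8403
d((-8, 11), (17, -13)) = 34.6554
d((-8, 11), (-7, -11)) = 22.0227
d((13, 17), (17, -13)) = 30.2655
d((13, 17), (-7, -11)) = 34.4093
d((17, -13), (-7, -11)) = 24.0832

Closest pair: (18, -7) and (17, -13) with distance 6.0828

The closest pair is (18, -7) and (17, -13) with Euclidean distance 6.0828. For 5 points, brute-force pairwise comparison is shown above. For large n, the divide-and-conquer algorithm (sort by x, recurse on halves, check the dividing strip) achieves O(n log n).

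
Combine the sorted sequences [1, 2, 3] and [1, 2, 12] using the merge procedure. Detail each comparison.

Merging process:

Compare 1 vs 1: take 1 from left. Merged: [1]
Compare 2 vs 1: take 1 from right. Merged: [1, 1]
Compare 2 vs 2: take 2 from left. Merged: [1, 1, 2]
Compare 3 vs 2: take 2 from right. Merged: [1, 1, 2, 2]
Compare 3 vs 12: take 3 from left. Merged: [1, 1, 2, 2, 3]
Append remaining from right: [12]. Merged: [1, 1, 2, 2, 3, 12]

Final merged array: [1, 1, 2, 2, 3, 12]
Total comparisons: 5

The merged array is [1, 1, 2, 2, 3, 12], requiring 5 comparisons. The merge step runs in O(n) time where n is the total number of elements.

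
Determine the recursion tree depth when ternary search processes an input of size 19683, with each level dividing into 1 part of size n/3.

For divide and conquer with division factor 3:

Problem sizes at each level:
Level 0: 19683
Level 1: 6561
Level 2: 2187
Level 3: 729
Level 4: 243
Level 5: 81
Level 6: 27
Level 7: 9
Level 8: 3
Level 9: 1

The root is level 0 and the size-1 base case is level 9 (the tree spans levels 0 through 9, i.e. 10 levels counting the root), so the depth is the number of divisions: log_3(19683) = 9

The recursion tree depth is log_3(19683) = 9. At each level, the problem size is divided by 3, so it takes 9 divisions to reduce to a base case of size 1. The algorithm makes 1 recursive call at each level.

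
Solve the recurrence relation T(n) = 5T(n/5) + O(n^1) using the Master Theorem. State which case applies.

Master Theorem for T(n) = 5T(n/5) + O(n^1):

a = 5, b = 5, c = 1
log_b(a) = log_5(5) = 1.0000

Case 2: c = 1 = log_5(5) = 1.0000
T(n) = O(n^1 log n) = O(n log n)

For T(n) = 5T(n/5) + O(n^1): log_5(5) = 1.0000. This is Case 2 of the Master Theorem (c = log_b(a), equal work at all levels), giving O(n log n).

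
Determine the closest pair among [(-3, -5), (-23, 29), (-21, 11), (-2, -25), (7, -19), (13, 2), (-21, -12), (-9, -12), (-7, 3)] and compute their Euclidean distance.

Computing all pairwise distances among 9 points:

d((-3, -5), (-23, 29)) = 39.4462
d((-3, -5), (-21, 11)) = 24.0832
d((-3, -5), (-2, -25)) = 20.025
d((-3, -5), (7, -19)) = 17.2047
d((-3, -5), (13, 2)) = 17.4642
d((-3, -5), (-21, -12)) = 19.3132
d((-3, -5), (-9, -12)) = 9.2195
d((-3, -5), (-7, 3)) = 8.9443 <-- minimum
d((-23, 29), (-21, 11)) = 18.1108
d((-23, 29), (-2, -25)) = 57.9396
d((-23, 29), (7, -19)) = 56.6039
d((-23, 29), (13, 2)) = 45.0
d((-23, 29), (-21, -12)) = 41.0488
d((-23, 29), (-9, -12)) = 43.3244
d((-23, 29), (-7, 3)) = 30.5287
d((-21, 11), (-2, -25)) = 40.7063
d((-21, 11), (7, -19)) = 41.0366
d((-21, 11), (13, 2)) = 35.171
d((-21, 11), (-21, -12)) = 23.0
d((-21, 11), (-9, -12)) = 25.9422
d((-21, 11), (-7, 3)) = 16.1245
d((-2, -25), (7, -19)) = 10.8167
d((-2, -25), (13, 2)) = 30.8869
d((-2, -25), (-21, -12)) = 23.0217
d((-2, -25), (-9, -12)) = 14.7648
d((-2, -25), (-7, 3)) = 28.4429
d((7, -19), (13, 2)) = 21.8403
d((7, -19), (-21, -12)) = 28.8617
d((7, -19), (-9, -12)) = 17.4642
d((7, -19), (-7, 3)) = 26.0768
d((13, 2), (-21, -12)) = 36.7696
d((13, 2), (-9, -12)) = 26.0768
d((13, 2), (-7, 3)) = 20.025
d((-21, -12), (-9, -12)) = 12.0
d((-21, -12), (-7, 3)) = 20.5183
d((-9, -12), (-7, 3)) = 15.1327

Closest pair: (-3, -5) and (-7, 3) with distance 8.9443

The closest pair is (-3, -5) and (-7, 3) with Euclidean distance 8.9443. For 9 points, brute-force pairwise comparison is shown above. For large n, the divide-and-conquer algorithm (sort by x, recurse on halves, check the dividing strip) achieves O(n log n).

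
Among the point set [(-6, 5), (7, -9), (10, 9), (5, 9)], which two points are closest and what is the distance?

Computing all pairwise distances among 4 points:

d((-6, 5), (7, -9)) = 19.105
d((-6, 5), (10, 9)) = 16.4924
d((-6, 5), (5, 9)) = 11.7047
d((7, -9), (10, 9)) = 18.2483
d((7, -9), (5, 9)) = 18.1108
d((10, 9), (5, 9)) = 5.0 <-- minimum

Closest pair: (10, 9) and (5, 9) with distance 5.0

The closest pair is (10, 9) and (5, 9) with Euclidean distance 5.0. For 4 points, brute-force pairwise comparison is shown above. For large n, the divide-and-conquer algorithm (sort by x, recurse on halves, check the dividing strip) achieves O(n log n).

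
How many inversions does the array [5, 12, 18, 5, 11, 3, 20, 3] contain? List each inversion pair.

Finding inversions in [5, 12, 18, 5, 11, 3, 20, 3]:

(0, 5): arr[0]=5 > arr[5]=3
(0, 7): arr[0]=5 > arr[7]=3
(1, 3): arr[1]=12 > arr[3]=5
(1, 4): arr[1]=12 > arr[4]=11
(1, 5): arr[1]=12 > arr[5]=3
(1, 7): arr[1]=12 > arr[7]=3
(2, 3): arr[2]=18 > arr[3]=5
(2, 4): arr[2]=18 > arr[4]=11
(2, 5): arr[2]=18 > arr[5]=3
(2, 7): arr[2]=18 > arr[7]=3
(3, 5): arr[3]=5 > arr[5]=3
(3, 7): arr[3]=5 > arr[7]=3
(4, 5): arr[4]=11 > arr[5]=3
(4, 7): arr[4]=11 > arr[7]=3
(6, 7): arr[6]=20 > arr[7]=3

Total inversions: 15

The array has 15 inversion(s): (0,5), (0,7), (1,3), (1,4), (1,5), (1,7), (2,3), (2,4), (2,5), (2,7), (3,5), (3,7), (4,5), (4,7), (6,7). Each pair (i,j) satisfies i < j and arr[i] > arr[j].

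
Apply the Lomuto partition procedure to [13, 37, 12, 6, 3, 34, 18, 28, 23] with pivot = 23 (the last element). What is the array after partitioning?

Lomuto partition with pivot = 23:

Initial array: [13, 37, 12, 6, 3, 34, 18, 28, 23]

arr[0]=13 <= 23: swap with position 0, array becomes [13, 37, 12, 6, 3, 34, 18, 28, 23]
arr[1]=37 > 23: no swap
arr[2]=12 <= 23: swap with position 1, array becomes [13, 12, 37, 6, 3, 34, 18, 28, 23]
arr[3]=6 <= 23: swap with position 2, array becomes [13, 12, 6, 37, 3, 34, 18, 28, 23]
arr[4]=3 <= 23: swap with position 3, array becomes [13, 12, 6, 3, 37, 34, 18, 28, 23]
arr[5]=34 > 23: no swap
arr[6]=18 <= 23: swap with position 4, array becomes [13, 12, 6, 3, 18, 34, 37, 28, 23]
arr[7]=28 > 23: no swap

Place pivot at position 5: [13, 12, 6, 3, 18, 23, 37, 28, 34]
Pivot position: 5

After partitioning with pivot 23, the array becomes [13, 12, 6, 3, 18, 23, 37, 28, 34]. The pivot is placed at index 5. All elements to the left of the pivot are <= 23, and all elements to the right are > 23.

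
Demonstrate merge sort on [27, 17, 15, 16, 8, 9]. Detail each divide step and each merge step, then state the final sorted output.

Merge sort trace:

Split: [27, 17, 15, 16, 8, 9] -> [27, 17, 15] and [16, 8, 9]
  Split: [27, 17, 15] -> [27] and [17, 15]
    Split: [17, 15] -> [17] and [15]
    Merge: [17] + [15] -> [15, 17]
  Merge: [27] + [15, 17] -> [15, 17, 27]
  Split: [16, 8, 9] -> [16] and [8, 9]
    Split: [8, 9] -> [8] and [9]
    Merge: [8] + [9] -> [8, 9]
  Merge: [16] + [8, 9] -> [8, 9, 16]
Merge: [15, 17, 27] + [8, 9, 16] -> [8, 9, 15, 16, 17, 27]

Final sorted array: [8, 9, 15, 16, 17, 27]

The merge sort proceeds by recursively splitting the array and merging sorted halves.
After all merges, the sorted array is [8, 9, 15, 16, 17, 27].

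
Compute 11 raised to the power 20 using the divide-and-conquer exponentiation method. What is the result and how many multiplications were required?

Computing 11^20 by squaring (build up from 11^1; each line after the first costs one multiplication):

11^1 = 11
11^2 = (11^1)^2 = 11^2 = 121
11^4 = (11^2)^2 = 121^2 = 14641
11^5 = 11 * 11^4 = 11 * 14641 = 161051
11^10 = (11^5)^2 = 161051^2 = 25937424601
11^20 = (11^10)^2 = 25937424601^2 = 672749994932560009201

Result: 672749994932560009201
Multiplications needed: 5 (5 lines after 11^1)

11^20 = 672749994932560009201. Using exponentiation by squaring, this requires 5 multiplications. The key idea: if the exponent is even, square the half-power; if odd, multiply by the base once.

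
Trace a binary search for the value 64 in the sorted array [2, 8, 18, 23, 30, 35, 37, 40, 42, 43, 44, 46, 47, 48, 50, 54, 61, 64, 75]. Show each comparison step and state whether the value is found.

Binary search for 64 in [2, 8, 18, 23, 30, 35, 37, 40, 42, 43, 44, 46, 47, 48, 50, 54, 61, 64, 75]:

lo=0, hi=18, mid=9, arr[mid]=43 -> 43 < 64, search right half
lo=10, hi=18, mid=14, arr[mid]=50 -> 50 < 64, search right half
lo=15, hi=18, mid=16, arr[mid]=61 -> 61 < 64, search right half
lo=17, hi=18, mid=17, arr[mid]=64 -> Found target at index 17!

Binary search finds 64 at index 17 after 4 comparisons. The search repeatedly halves the search space by comparing with the middle element.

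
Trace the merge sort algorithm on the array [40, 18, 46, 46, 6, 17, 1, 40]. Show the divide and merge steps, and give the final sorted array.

Merge sort trace:

Split: [40, 18, 46, 46, 6, 17, 1, 40] -> [40, 18, 46, 46] and [6, 17, 1, 40]
  Split: [40, 18, 46, 46] -> [40, 18] and [46, 46]
    Split: [40, 18] -> [40] and [18]
    Merge: [40] + [18] -> [18, 40]
    Split: [46, 46] -> [46] and [46]
    Merge: [46] + [46] -> [46, 46]
  Merge: [18, 40] + [46, 46] -> [18, 40, 46, 46]
  Split: [6, 17, 1, 40] -> [6, 17] and [1, 40]
    Split: [6, 17] -> [6] and [17]
    Merge: [6] + [17] -> [6, 17]
    Split: [1, 40] -> [1] and [40]
    Merge: [1] + [40] -> [1, 40]
  Merge: [6, 17] + [1, 40] -> [1, 6, 17, 40]
Merge: [18, 40, 46, 46] + [1, 6, 17, 40] -> [1, 6, 17, 18, 40, 40, 46, 46]

Final sorted array: [1, 6, 17, 18, 40, 40, 46, 46]

The merge sort proceeds by recursively splitting the array and merging sorted halves.
After all merges, the sorted array is [1, 6, 17, 18, 40, 40, 46, 46].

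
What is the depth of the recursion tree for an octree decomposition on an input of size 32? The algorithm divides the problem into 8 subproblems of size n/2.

For divide and conquer with division factor 2:

Problem sizes at each level:
Level 0: 32
Level 1: 16
Level 2: 8
Level 3: 4
Level 4: 2
Level 5: 1

The root is level 0 and the size-1 base case is level 5 (the tree spans levels 0 through 5, i.e. 6 levels counting the root), so the depth is the number of divisions: log_2(32) = 5

The recursion tree depth is log_2(32) = 5. At each level, the problem size is divided by 2, so it takes 5 divisions to reduce to a base case of size 1. The algorithm makes 8 recursive calls at each level.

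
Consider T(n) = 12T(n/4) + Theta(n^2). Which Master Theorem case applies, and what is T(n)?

Master Theorem for T(n) = 12T(n/4) + O(n^2):

a = 12, b = 4, c = 2
log_b(a) = log_4(12) = 1.7925

Case 3: c = 2 > log_4(12) = 1.7925
T(n) = O(n^2) = O(n^2)

For T(n) = 12T(n/4) + O(n^2): log_4(12) = 1.7925. This is Case 3 of the Master Theorem (c > log_b(a), work dominated by root), giving O(n^2).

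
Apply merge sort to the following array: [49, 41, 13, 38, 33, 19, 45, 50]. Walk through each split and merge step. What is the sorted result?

Merge sort trace:

Split: [49, 41, 13, 38, 33, 19, 45, 50] -> [49, 41, 13, 38] and [33, 19, 45, 50]
  Split: [49, 41, 13, 38] -> [49, 41] and [13, 38]
    Split: [49, 41] -> [49] and [41]
    Merge: [49] + [41] -> [41, 49]
    Split: [13, 38] -> [13] and [38]
    Merge: [13] + [38] -> [13, 38]
  Merge: [41, 49] + [13, 38] -> [13, 38, 41, 49]
  Split: [33, 19, 45, 50] -> [33, 19] and [45, 50]
    Split: [33, 19] -> [33] and [19]
    Merge: [33] + [19] -> [19, 33]
    Split: [45, 50] -> [45] and [50]
    Merge: [45] + [50] -> [45, 50]
  Merge: [19, 33] + [45, 50] -> [19, 33, 45, 50]
Merge: [13, 38, 41, 49] + [19, 33, 45, 50] -> [13, 19, 33, 38, 41, 45, 49, 50]

Final sorted array: [13, 19, 33, 38, 41, 45, 49, 50]

The merge sort proceeds by recursively splitting the array and merging sorted halves.
After all merges, the sorted array is [13, 19, 33, 38, 41, 45, 49, 50].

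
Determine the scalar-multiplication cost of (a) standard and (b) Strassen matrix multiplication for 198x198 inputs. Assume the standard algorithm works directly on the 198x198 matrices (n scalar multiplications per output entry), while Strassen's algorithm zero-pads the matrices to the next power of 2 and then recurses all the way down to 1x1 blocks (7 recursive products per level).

Matrix multiplication for 198x198 matrices:

Strassen's algorithm requires power-of-2 dimensions. Pad 198x198 to 256x256 (next power of 2).

Standard algorithm: 198^3 = 7762392 multiplications
Strassen's algorithm: 7^(log2(256)) = 7^8 = 5764801 multiplications
Savings: 7762392 - 5764801 = 1997591 multiplications

Standard: 7762392 multiplications (198^3). Strassen: 5764801 multiplications (7^8, after padding to 256x256). Strassen reduces 8 recursive multiplications to 7 at each level.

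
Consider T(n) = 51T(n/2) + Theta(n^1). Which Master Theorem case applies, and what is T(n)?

Master Theorem for T(n) = 51T(n/2) + O(n^1):

a = 51, b = 2, c = 1
log_b(a) = log_2(51) = 5.6724

Case 1: c = 1 < log_2(51) = 5.6724
T(n) = O(n^(log_2 51))

For T(n) = 51T(n/2) + O(n^1): log_2(51) = 5.6724. This is Case 1 of the Master Theorem (c < log_b(a), work dominated by leaves), giving O(n^(log_2 51)).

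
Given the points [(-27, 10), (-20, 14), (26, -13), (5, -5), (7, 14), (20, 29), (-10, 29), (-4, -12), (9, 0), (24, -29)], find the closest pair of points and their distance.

Computing all pairwise distances among 10 points:

d((-27, 10), (-20, 14)) = 8.0623
d((-27, 10), (26, -13)) = 57.7754
d((-27, 10), (5, -5)) = 35.3412
d((-27, 10), (7, 14)) = 34.2345
d((-27, 10), (20, 29)) = 50.6952
d((-27, 10), (-10, 29)) = 25.4951
d((-27, 10), (-4, -12)) = 31.8277
d((-27, 10), (9, 0)) = 37.3631
d((-27, 10), (24, -29)) = 64.2028
d((-20, 14), (26, -13)) = 53.3385
d((-20, 14), (5, -5)) = 31.4006
d((-20, 14), (7, 14)) = 27.0
d((-20, 14), (20, 29)) = 42.72
d((-20, 14), (-10, 29)) = 18.0278
d((-20, 14), (-4, -12)) = 30.5287
d((-20, 14), (9, 0)) = 32.2025
d((-20, 14), (24, -29)) = 61.5224
d((26, -13), (5, -5)) = 22.4722
d((26, -13), (7, 14)) = 33.0151
d((26, -13), (20, 29)) = 42.4264
d((26, -13), (-10, 29)) = 55.3173
d((26, -13), (-4, -12)) = 30.0167
d((26, -13), (9, 0)) = 21.4009
d((26, -13), (24, -29)) = 16.1245
d((5, -5), (7, 14)) = 19.105
d((5, -5), (20, 29)) = 37.1618
d((5, -5), (-10, 29)) = 37.1618
d((5, -5), (-4, -12)) = 11.4018
d((5, -5), (9, 0)) = 6.4031 <-- minimum
d((5, -5), (24, -29)) = 30.6105
d((7, 14), (20, 29)) = 19.8494
d((7, 14), (-10, 29)) = 22.6716
d((7, 14), (-4, -12)) = 28.2312
d((7, 14), (9, 0)) = 14.1421
d((7, 14), (24, -29)) = 46.2385
d((20, 29), (-10, 29)) = 30.0
d((20, 29), (-4, -12)) = 47.5079
d((20, 29), (9, 0)) = 31.0161
d((20, 29), (24, -29)) = 58.1378
d((-10, 29), (-4, -12)) = 41.4367
d((-10, 29), (9, 0)) = 34.6699
d((-10, 29), (24, -29)) = 67.2309
d((-4, -12), (9, 0)) = 17.6918
d((-4, -12), (24, -29)) = 32.7567
d((9, 0), (24, -29)) = 32.6497

Closest pair: (5, -5) and (9, 0) with distance 6.4031

The closest pair is (5, -5) and (9, 0) with Euclidean distance 6.4031. For 10 points, brute-force pairwise comparison is shown above. For large n, the divide-and-conquer algorithm (sort by x, recurse on halves, check the dividing strip) achieves O(n log n).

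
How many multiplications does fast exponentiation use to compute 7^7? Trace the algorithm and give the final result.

Computing 7^7 by squaring (build up from 7^1; each line after the first costs one multiplication):

7^1 = 7
7^2 = (7^1)^2 = 7^2 = 49
7^3 = 7 * 7^2 = 7 * 49 = 343
7^6 = (7^3)^2 = 343^2 = 117649
7^7 = 7 * 7^6 = 7 * 117649 = 823543

Result: 823543
Multiplications needed: 4 (4 lines after 7^1)

7^7 = 823543. Using exponentiation by squaring, this requires 4 multiplications. The key idea: if the exponent is even, square the half-power; if odd, multiply by the base once.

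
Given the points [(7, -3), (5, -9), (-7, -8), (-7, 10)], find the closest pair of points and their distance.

Computing all pairwise distances among 4 points:

d((7, -3), (5, -9)) = 6.3246 <-- minimum
d((7, -3), (-7, -8)) = 14.8661
d((7, -3), (-7, 10)) = 19.105
d((5, -9), (-7, -8)) = 12.0416
d((5, -9), (-7, 10)) = 22.4722
d((-7, -8), (-7, 10)) = 18.0

Closest pair: (7, -3) and (5, -9) with distance 6.3246

The closest pair is (7, -3) and (5, -9) with Euclidean distance 6.3246. For 4 points, brute-force pairwise comparison is shown above. For large n, the divide-and-conquer algorithm (sort by x, recurse on halves, check the dividing strip) achieves O(n log n).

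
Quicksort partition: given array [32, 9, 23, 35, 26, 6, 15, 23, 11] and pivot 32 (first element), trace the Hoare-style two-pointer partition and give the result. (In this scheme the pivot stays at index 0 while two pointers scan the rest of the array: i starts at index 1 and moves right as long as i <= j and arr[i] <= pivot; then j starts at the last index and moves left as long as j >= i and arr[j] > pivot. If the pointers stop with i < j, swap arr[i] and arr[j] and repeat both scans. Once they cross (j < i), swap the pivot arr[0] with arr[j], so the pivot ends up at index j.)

Hoare-style two-pointer partition with pivot = 32:

Initial array: [32, 9, 23, 35, 26, 6, 15, 23, 11]

Pointers start at i = 1, j = 8.
i stops at index 3 (arr[3]=35 > 32), j stops at index 8 (arr[8]=11 <= 32): swap arr[3] and arr[8], array becomes [32, 9, 23, 11, 26, 6, 15, 23, 35]
i ends at 8, j ends at 7: the pointers have crossed (j < i), so scanning stops.

Swap pivot arr[0] with arr[7] to place pivot at position 7: [23, 9, 23, 11, 26, 6, 15, 32, 35]
Pivot position: 7

After partitioning with pivot 32, the array becomes [23, 9, 23, 11, 26, 6, 15, 32, 35]. The pivot is placed at index 7. All elements to the left of the pivot are <= 32, and all elements to the right are > 32.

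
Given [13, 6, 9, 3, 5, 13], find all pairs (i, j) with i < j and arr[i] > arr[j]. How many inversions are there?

Finding inversions in [13, 6, 9, 3, 5, 13]:

(0, 1): arr[0]=13 > arr[1]=6
(0, 2): arr[0]=13 > arr[2]=9
(0, 3): arr[0]=13 > arr[3]=3
(0, 4): arr[0]=13 > arr[4]=5
(1, 3): arr[1]=6 > arr[3]=3
(1, 4): arr[1]=6 > arr[4]=5
(2, 3): arr[2]=9 > arr[3]=3
(2, 4): arr[2]=9 > arr[4]=5

Total inversions: 8

The array has 8 inversion(s): (0,1), (0,2), (0,3), (0,4), (1,3), (1,4), (2,3), (2,4). Each pair (i,j) satisfies i < j and arr[i] > arr[j].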